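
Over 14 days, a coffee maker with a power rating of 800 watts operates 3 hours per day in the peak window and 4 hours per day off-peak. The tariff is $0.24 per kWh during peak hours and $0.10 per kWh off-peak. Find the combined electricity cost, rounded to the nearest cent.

Peak energy = 0.8 kW × 3 h × 14 = 33.6 kWh
Off-peak energy = 0.8 kW × 4 h × 14 = 44.8 kWh
Cost = 33.6 × $0.24 + 44.8 × $0.10 = $8.064 + $4.48 = $12.54

$12.54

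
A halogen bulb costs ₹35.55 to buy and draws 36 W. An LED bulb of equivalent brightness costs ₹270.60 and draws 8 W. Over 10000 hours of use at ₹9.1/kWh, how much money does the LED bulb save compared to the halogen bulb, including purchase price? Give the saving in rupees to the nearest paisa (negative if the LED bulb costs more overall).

halogen bulb: ₹35.55 + (36/1000) kW × 10000 h × ₹9.1 = ₹35.55 + ₹3276 = ₹3311.55
LED bulb: ₹270.60 + (8/1000) kW × 10000 h × ₹9.1 = ₹270.60 + ₹728 = ₹998.6
Saving = ₹3311.55 − ₹998.6 = ₹2312.95

₹2312.95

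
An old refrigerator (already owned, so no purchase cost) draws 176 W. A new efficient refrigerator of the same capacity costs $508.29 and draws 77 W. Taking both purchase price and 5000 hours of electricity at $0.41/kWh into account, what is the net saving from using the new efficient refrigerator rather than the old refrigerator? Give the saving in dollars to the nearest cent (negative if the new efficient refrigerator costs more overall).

-$305.34

old refrigerator: $0.00 + (176/1000) kW × 5000 h × $0.41 = $0.00 + $360.8 = $360.8
new efficient refrigerator: $508.29 + (77/1000) kW × 5000 h × $0.41 = $508.29 + $157.85 = $666.14
Saving = $360.8 − $666.14 = −$305.34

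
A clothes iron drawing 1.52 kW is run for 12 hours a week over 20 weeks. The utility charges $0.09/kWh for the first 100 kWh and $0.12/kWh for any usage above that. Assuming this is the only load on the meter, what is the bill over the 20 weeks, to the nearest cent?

$40.78

Runtime = 12 h/week × 20 weeks = 240 h
Energy = 1.52 kW × 240 h = 364.8 kWh
Tier 1 (0–100 kWh): 100 × $0.09 = $9
Above 100 kWh: 264.8 × $0.12 = $31.776
Bill = $40.78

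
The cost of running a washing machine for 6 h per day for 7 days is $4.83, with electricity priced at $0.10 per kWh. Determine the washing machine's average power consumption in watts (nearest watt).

1150 W

Energy = $4.83 ÷ $0.10/kWh = 48.3 kWh
Runtime = 6 h/day × 7 days = 42 h
Power = 48.3 kWh ÷ 42 h = 1.15 kW = 1150 W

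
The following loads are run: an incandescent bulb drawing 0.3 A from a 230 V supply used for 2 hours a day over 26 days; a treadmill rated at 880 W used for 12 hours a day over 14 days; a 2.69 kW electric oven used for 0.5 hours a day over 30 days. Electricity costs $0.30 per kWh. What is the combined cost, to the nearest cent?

incandescent bulb: Power = 0.3 A × 230 V = 69 W = 0.069 kW
incandescent bulb: Runtime = 2 h/day × 26 days = 52 h
incandescent bulb: 0.069 kW × 52 h = 3.588 kWh
treadmill: Runtime = 12 h/day × 14 days = 168 h
treadmill: 0.88 kW × 168 h = 147.84 kWh
electric oven: Runtime = 0.5 h/day × 30 days = 15 h
electric oven: 2.69 kW × 15 h = 40.35 kWh
Total energy = 191.778 kWh
Cost = 191.778 × $0.30 = $57.53

$57.53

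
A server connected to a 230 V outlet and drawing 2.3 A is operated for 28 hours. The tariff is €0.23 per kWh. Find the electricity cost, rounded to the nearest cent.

Power = 2.3 A × 230 V = 529 W = 0.529 kW
Energy = 0.529 kW × 28 h = 14.812 kWh
Cost = 14.812 kWh × €0.23/kWh = €3.41

€3.41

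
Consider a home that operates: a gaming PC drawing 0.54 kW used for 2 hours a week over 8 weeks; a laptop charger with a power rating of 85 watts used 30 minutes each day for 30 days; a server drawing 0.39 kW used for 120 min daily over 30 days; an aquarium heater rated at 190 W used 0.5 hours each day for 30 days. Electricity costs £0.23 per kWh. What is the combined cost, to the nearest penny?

£8.32

gaming PC: Runtime = 2 h/week × 8 weeks = 16 h
gaming PC: 0.54 kW × 16 h = 8.64 kWh
laptop charger: Runtime = 30 min × 30 = 900 min = 15 h
laptop charger: 0.085 kW × 15 h = 1.275 kWh
server: Runtime = 120 min × 30 = 3600 min = 60 h
server: 0.39 kW × 60 h = 23.4 kWh
aquarium heater: Runtime = 0.5 h/day × 30 days = 15 h
aquarium heater: 0.19 kW × 15 h = 2.85 kWh
Total energy = 36.165 kWh
Cost = 36.165 × £0.23 = £8.32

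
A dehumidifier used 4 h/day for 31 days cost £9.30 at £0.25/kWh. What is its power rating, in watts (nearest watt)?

300 W

Energy = £9.30 ÷ £0.25/kWh = 37.2 kWh
Runtime = 4 h/day × 31 days = 124 h
Power = 37.2 kWh ÷ 124 h = 0.3 kW = 300 W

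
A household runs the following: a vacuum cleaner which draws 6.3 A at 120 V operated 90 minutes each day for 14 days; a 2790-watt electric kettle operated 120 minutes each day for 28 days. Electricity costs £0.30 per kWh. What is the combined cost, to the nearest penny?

vacuum cleaner: Power = 6.3 A × 120 V = 756 W = 0.756 kW
vacuum cleaner: Runtime = 90 min × 14 = 1260 min = 21 h
vacuum cleaner: 0.756 kW × 21 h = 15.876 kWh
electric kettle: Runtime = 120 min × 28 = 3360 min = 56 h
electric kettle: 2.79 kW × 56 h = 156.24 kWh
Total energy = 172.116 kWh
Cost = 172.116 × £0.30 = £51.63

£51.63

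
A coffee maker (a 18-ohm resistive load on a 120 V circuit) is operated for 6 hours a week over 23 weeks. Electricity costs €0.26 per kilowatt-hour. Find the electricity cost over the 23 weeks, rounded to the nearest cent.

Power = V²/R = 120²/18 = 800 W = 0.8 kW
Runtime = 6 h/week × 23 weeks = 138 h
Energy = 0.8 kW × 138 h = 110.4 kWh
Cost = 110.4 kWh × €0.26/kWh = €28.70

€28.70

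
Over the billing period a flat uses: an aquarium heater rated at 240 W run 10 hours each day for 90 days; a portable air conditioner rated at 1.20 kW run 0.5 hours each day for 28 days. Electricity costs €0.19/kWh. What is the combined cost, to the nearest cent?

€44.23

aquarium heater: Runtime = 10 h/day × 90 days = 900 h
aquarium heater: 0.24 kW × 900 h = 216 kWh
portable air conditioner: Runtime = 0.5 h/day × 28 days = 14 h
portable air conditioner: 1.2 kW × 14 h = 16.8 kWh
Total energy = 232.8 kWh
Cost = 232.8 × €0.19 = €44.23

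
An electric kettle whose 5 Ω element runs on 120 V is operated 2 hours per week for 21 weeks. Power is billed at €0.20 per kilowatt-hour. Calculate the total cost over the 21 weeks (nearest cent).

€24.19

Power = V²/R = 120²/5 = 2880 W = 2.88 kW
Runtime = 2 h/week × 21 weeks = 42 h
Energy = 2.88 kW × 42 h = 120.96 kWh
Cost = 120.96 kWh × €0.20/kWh = €24.19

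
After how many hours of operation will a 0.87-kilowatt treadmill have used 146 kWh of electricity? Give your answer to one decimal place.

167.8 h

Hours = 146 kWh ÷ 0.87 kW = 167.8 h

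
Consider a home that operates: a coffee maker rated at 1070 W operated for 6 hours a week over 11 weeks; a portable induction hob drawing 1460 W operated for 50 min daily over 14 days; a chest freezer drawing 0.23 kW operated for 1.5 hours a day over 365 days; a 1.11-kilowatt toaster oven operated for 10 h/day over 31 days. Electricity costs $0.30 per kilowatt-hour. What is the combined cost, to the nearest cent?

coffee maker: Runtime = 6 h/week × 11 weeks = 66 h
coffee maker: 1.07 kW × 66 h = 70.62 kWh
portable induction hob: Runtime = 50 min × 14 = 700 min = 11.666666… h
portable induction hob: 1.46 kW × 11.666666… h = 17.033333… kWh
chest freezer: Runtime = 1.5 h/day × 365 days = 547.5 h
chest freezer: 0.23 kW × 547.5 h = 125.925 kWh
toaster oven: Runtime = 10 h/day × 31 days = 310 h
toaster oven: 1.11 kW × 310 h = 344.1 kWh
Total energy = 557.678333… kWh
Cost = 557.678333… × $0.30 = $167.30

$167.30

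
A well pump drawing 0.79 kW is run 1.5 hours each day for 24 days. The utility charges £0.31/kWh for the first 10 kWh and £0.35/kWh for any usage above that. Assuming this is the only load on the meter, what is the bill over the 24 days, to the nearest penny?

Runtime = 1.5 h/day × 24 days = 36 h
Energy = 0.79 kW × 36 h = 28.44 kWh
Tier 1 (0–10 kWh): 10 × £0.31 = £3.1
Above 10 kWh: 18.44 × £0.35 = £6.454
Bill = £9.55

£9.55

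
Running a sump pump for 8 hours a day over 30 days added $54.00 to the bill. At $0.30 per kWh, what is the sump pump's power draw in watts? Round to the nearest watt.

750 W

Energy = $54.00 ÷ $0.30/kWh = 180 kWh
Runtime = 8 h/day × 30 days = 240 h
Power = 180 kWh ÷ 240 h = 0.75 kW = 750 W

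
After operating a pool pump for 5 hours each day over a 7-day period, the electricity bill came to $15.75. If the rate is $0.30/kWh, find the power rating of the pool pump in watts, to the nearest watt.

1500 W

Energy = $15.75 ÷ $0.30/kWh = 52.5 kWh
Runtime = 5 h/day × 7 days = 35 h
Power = 52.5 kWh ÷ 35 h = 1.5 kW = 1500 W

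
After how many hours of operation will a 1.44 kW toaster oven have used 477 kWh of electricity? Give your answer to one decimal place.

Hours = 477 kWh ÷ 1.44 kW = 331.3 h

331.3 h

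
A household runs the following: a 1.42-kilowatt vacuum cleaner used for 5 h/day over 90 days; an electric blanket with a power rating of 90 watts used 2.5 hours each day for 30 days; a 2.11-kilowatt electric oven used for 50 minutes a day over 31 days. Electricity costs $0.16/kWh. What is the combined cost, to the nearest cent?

$112.04

vacuum cleaner: Runtime = 5 h/day × 90 days = 450 h
vacuum cleaner: 1.42 kW × 450 h = 639 kWh
electric blanket: Runtime = 2.5 h/day × 30 days = 75 h
electric blanket: 0.09 kW × 75 h = 6.75 kWh
electric oven: Runtime = 50 min × 31 = 1550 min = 25.833333… h
electric oven: 2.11 kW × 25.833333… h = 54.508333… kWh
Total energy = 700.258333… kWh
Cost = 700.258333… × $0.16 = $112.04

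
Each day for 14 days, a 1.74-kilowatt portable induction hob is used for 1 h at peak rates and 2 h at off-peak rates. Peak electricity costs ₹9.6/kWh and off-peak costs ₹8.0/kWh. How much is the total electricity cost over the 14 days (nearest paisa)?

₹623.62

Peak energy = 1.74 kW × 1 h × 14 = 24.36 kWh
Off-peak energy = 1.74 kW × 2 h × 14 = 48.72 kWh
Cost = 24.36 × ₹9.6 + 48.72 × ₹8.0 = ₹233.856 + ₹389.76 = ₹623.62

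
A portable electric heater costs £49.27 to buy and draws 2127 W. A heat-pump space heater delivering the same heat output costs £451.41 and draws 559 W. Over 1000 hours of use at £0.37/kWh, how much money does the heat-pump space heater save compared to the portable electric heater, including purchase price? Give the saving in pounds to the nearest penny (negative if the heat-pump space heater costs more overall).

£178.02

portable electric heater: £49.27 + (2127/1000) kW × 1000 h × £0.37 = £49.27 + £786.99 = £836.26
heat-pump space heater: £451.41 + (559/1000) kW × 1000 h × £0.37 = £451.41 + £206.83 = £658.24
Saving = £836.26 − £658.24 = £178.02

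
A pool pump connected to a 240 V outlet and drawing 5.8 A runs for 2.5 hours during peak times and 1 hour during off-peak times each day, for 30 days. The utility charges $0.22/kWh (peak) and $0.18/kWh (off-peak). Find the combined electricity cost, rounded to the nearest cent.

Power = 5.8 A × 240 V = 1392 W = 1.392 kW
Peak energy = 1.392 kW × 2.5 h × 30 = 104.4 kWh
Off-peak energy = 1.392 kW × 1 h × 30 = 41.76 kWh
Cost = 104.4 × $0.22 + 41.76 × $0.18 = $22.968 + $7.5168 = $30.48

$30.48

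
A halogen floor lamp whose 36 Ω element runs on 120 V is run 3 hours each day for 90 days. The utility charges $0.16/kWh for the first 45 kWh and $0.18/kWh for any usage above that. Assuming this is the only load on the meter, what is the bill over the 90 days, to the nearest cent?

$18.54

Power = V²/R = 120²/36 = 400 W = 0.4 kW
Runtime = 3 h/day × 90 days = 270 h
Energy = 0.4 kW × 270 h = 108 kWh
Tier 1 (0–45 kWh): 45 × $0.16 = $7.2
Above 45 kWh: 63 × $0.18 = $11.34
Bill = $18.54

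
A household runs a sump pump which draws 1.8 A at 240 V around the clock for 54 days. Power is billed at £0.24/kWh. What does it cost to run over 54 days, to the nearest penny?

Power = 1.8 A × 240 V = 432 W = 0.432 kW
Runtime = 24 h × 54 = 1296 h
Energy = 0.432 kW × 1296 h = 559.872 kWh
Cost = 559.872 kWh × £0.24/kWh = £134.37

£134.37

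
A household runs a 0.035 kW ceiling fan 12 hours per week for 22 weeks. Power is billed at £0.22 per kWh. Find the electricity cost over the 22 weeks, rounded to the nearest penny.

Runtime = 12 h/week × 22 weeks = 264 h
Energy = 0.035 kW × 264 h = 9.24 kWh
Cost = 9.24 kWh × £0.22/kWh = £2.03

£2.03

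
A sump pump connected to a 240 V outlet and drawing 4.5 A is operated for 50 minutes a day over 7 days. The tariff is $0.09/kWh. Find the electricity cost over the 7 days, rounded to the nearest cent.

$0.57

Power = 4.5 A × 240 V = 1080 W = 1.08 kW
Runtime = 50 min × 7 = 350 min = 5.833333… h
Energy = 1.08 kW × 5.833333… h = 6.3 kWh
Cost = 6.3 kWh × $0.09/kWh = $0.57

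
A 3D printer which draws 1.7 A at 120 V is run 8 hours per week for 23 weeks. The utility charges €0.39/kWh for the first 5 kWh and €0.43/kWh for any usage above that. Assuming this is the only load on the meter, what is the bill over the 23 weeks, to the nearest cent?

€15.94

Power = 1.7 A × 120 V = 204 W = 0.204 kW
Runtime = 8 h/week × 23 weeks = 184 h
Energy = 0.204 kW × 184 h = 37.536 kWh
Tier 1 (0–5 kWh): 5 × €0.39 = €1.95
Above 5 kWh: 32.536 × €0.43 = €13.99048
Bill = €15.94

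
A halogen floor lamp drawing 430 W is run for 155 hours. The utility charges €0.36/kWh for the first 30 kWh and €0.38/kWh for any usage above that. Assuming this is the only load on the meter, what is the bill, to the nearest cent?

€24.73

Energy = 0.43 kW × 155 h = 66.65 kWh
Tier 1 (0–30 kWh): 30 × €0.36 = €10.8
Above 30 kWh: 36.65 × €0.38 = €13.927
Bill = €24.73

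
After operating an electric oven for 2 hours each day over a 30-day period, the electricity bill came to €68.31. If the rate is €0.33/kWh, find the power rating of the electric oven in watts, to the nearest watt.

3450 W

Energy = €68.31 ÷ €0.33/kWh = 207 kWh
Runtime = 2 h/day × 30 days = 60 h
Power = 207 kWh ÷ 60 h = 3.45 kW = 3450 W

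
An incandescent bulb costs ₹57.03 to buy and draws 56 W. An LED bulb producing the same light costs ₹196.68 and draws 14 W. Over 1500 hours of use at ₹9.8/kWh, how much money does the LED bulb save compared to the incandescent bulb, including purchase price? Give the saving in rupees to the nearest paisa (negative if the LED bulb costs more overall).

₹477.75

incandescent bulb: ₹57.03 + (56/1000) kW × 1500 h × ₹9.8 = ₹57.03 + ₹823.2 = ₹880.23
LED bulb: ₹196.68 + (14/1000) kW × 1500 h × ₹9.8 = ₹196.68 + ₹205.8 = ₹402.48
Saving = ₹880.23 − ₹402.48 = ₹477.75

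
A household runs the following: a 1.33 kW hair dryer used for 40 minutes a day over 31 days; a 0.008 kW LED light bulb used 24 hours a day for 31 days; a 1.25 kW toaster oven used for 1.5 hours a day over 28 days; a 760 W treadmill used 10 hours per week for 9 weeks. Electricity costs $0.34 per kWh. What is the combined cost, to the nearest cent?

$52.48

hair dryer: Runtime = 40 min × 31 = 1240 min = 20.666666… h
hair dryer: 1.33 kW × 20.666666… h = 27.486666… kWh
LED light bulb: Runtime = 24 h × 31 = 744 h
LED light bulb: 0.008 kW × 744 h = 5.952 kWh
toaster oven: Runtime = 1.5 h/day × 28 days = 42 h
toaster oven: 1.25 kW × 42 h = 52.5 kWh
treadmill: Runtime = 10 h/week × 9 weeks = 90 h
treadmill: 0.76 kW × 90 h = 68.4 kWh
Total energy = 154.338666… kWh
Cost = 154.338666… × $0.34 = $52.48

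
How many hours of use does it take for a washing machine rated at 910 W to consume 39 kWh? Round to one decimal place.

42.9 h

Hours = 39 kWh ÷ 0.91 kW = 42.9 h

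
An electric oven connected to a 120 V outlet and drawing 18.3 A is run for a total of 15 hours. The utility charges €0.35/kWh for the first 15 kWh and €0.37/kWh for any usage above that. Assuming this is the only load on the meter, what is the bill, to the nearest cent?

€11.89

Power = 18.3 A × 120 V = 2196 W = 2.196 kW
Energy = 2.196 kW × 15 h = 32.94 kWh
Tier 1 (0–15 kWh): 15 × €0.35 = €5.25
Above 15 kWh: 17.94 × €0.37 = €6.6378
Bill = €11.89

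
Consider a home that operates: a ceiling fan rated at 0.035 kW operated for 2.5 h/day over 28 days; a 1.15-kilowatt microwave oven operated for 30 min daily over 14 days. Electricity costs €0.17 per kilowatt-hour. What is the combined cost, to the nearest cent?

€1.79

ceiling fan: Runtime = 2.5 h/day × 28 days = 70 h
ceiling fan: 0.035 kW × 70 h = 2.45 kWh
microwave oven: Runtime = 30 min × 14 = 420 min = 7 h
microwave oven: 1.15 kW × 7 h = 8.05 kWh
Total energy = 10.5 kWh
Cost = 10.5 × €0.17 = €1.79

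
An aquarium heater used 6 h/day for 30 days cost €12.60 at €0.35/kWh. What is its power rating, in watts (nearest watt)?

Energy = €12.60 ÷ €0.35/kWh = 36 kWh
Runtime = 6 h/day × 30 days = 180 h
Power = 36 kWh ÷ 180 h = 0.2 kW = 200 W

200 W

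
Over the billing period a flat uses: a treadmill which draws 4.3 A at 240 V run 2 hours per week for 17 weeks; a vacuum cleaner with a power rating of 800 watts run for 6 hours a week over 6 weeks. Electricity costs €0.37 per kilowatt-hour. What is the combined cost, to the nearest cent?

treadmill: Power = 4.3 A × 240 V = 1032 W = 1.032 kW
treadmill: Runtime = 2 h/week × 17 weeks = 34 h
treadmill: 1.032 kW × 34 h = 35.088 kWh
vacuum cleaner: Runtime = 6 h/week × 6 weeks = 36 h
vacuum cleaner: 0.8 kW × 36 h = 28.8 kWh
Total energy = 63.888 kWh
Cost = 63.888 × €0.37 = €23.64

€23.64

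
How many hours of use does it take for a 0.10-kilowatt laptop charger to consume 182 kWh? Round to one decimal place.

Hours = 182 kWh ÷ 0.1 kW = 1820.0 h

1820.0 h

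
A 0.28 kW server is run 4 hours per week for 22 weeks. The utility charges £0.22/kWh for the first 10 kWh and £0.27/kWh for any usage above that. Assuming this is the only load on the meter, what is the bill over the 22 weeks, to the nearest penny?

£6.15

Runtime = 4 h/week × 22 weeks = 88 h
Energy = 0.28 kW × 88 h = 24.64 kWh
Tier 1 (0–10 kWh): 10 × £0.22 = £2.2
Above 10 kWh: 14.64 × £0.27 = £3.9528
Bill = £6.15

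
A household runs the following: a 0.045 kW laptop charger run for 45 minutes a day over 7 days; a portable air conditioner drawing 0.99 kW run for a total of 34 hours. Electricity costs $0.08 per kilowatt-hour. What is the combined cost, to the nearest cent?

$2.71

laptop charger: Runtime = 45 min × 7 = 315 min = 5.25 h
laptop charger: 0.045 kW × 5.25 h = 0.23625 kWh
portable air conditioner: 0.99 kW × 34 h = 33.66 kWh
Total energy = 33.89625 kWh
Cost = 33.89625 × $0.08 = $2.71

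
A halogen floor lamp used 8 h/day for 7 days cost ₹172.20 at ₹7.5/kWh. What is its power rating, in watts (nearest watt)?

Energy = ₹172.20 ÷ ₹7.5/kWh = 22.96 kWh
Runtime = 8 h/day × 7 days = 56 h
Power = 22.96 kWh ÷ 56 h = 0.41 kW = 410 W

410 W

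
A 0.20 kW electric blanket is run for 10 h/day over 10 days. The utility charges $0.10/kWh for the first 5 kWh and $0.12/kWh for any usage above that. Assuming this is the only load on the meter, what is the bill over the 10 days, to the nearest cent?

Runtime = 10 h/day × 10 days = 100 h
Energy = 0.2 kW × 100 h = 20 kWh
Tier 1 (0–5 kWh): 5 × $0.10 = $0.5
Above 5 kWh: 15 × $0.12 = $1.8
Bill = $2.30

$2.30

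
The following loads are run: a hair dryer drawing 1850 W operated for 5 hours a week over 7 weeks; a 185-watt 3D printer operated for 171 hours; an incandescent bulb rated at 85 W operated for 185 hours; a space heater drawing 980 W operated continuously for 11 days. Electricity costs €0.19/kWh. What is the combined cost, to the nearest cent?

€70.46

hair dryer: Runtime = 5 h/week × 7 weeks = 35 h
hair dryer: 1.85 kW × 35 h = 64.75 kWh
3D printer: 0.185 kW × 171 h = 31.635 kWh
incandescent bulb: 0.085 kW × 185 h = 15.725 kWh
space heater: Runtime = 24 h × 11 = 264 h
space heater: 0.98 kW × 264 h = 258.72 kWh
Total energy = 370.83 kWh
Cost = 370.83 × €0.19 = €70.46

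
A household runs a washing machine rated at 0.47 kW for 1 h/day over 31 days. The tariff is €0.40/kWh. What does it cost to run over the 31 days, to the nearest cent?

Runtime = 1 h/day × 31 days = 31 h
Energy = 0.47 kW × 31 h = 14.57 kWh
Cost = 14.57 kWh × €0.40/kWh = €5.83

€5.83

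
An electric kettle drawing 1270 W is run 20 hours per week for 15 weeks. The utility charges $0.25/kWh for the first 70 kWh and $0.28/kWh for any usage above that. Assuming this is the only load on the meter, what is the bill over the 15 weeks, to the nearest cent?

Runtime = 20 h/week × 15 weeks = 300 h
Energy = 1.27 kW × 300 h = 381 kWh
Tier 1 (0–70 kWh): 70 × $0.25 = $17.5
Above 70 kWh: 311 × $0.28 = $87.08
Bill = $104.58

$104.58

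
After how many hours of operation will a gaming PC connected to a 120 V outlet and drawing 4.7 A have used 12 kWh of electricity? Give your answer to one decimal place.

Power = 4.7 A × 120 V = 564 W = 0.564 kW
Hours = 12 kWh ÷ 0.564 kW = 21.3 h

21.3 h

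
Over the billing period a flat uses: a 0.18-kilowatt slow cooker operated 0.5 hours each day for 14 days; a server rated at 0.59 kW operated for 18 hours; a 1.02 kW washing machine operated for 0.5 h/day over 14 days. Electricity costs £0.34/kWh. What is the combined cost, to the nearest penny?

£6.47

slow cooker: Runtime = 0.5 h/day × 14 days = 7 h
slow cooker: 0.18 kW × 7 h = 1.26 kWh
server: 0.59 kW × 18 h = 10.62 kWh
washing machine: Runtime = 0.5 h/day × 14 days = 7 h
washing machine: 1.02 kW × 7 h = 7.14 kWh
Total energy = 19.02 kWh
Cost = 19.02 × £0.34 = £6.47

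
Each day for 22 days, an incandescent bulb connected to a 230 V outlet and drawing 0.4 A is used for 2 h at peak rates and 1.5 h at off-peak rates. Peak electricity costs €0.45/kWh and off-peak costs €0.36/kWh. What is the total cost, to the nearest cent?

€2.91

Power = 0.4 A × 230 V = 92 W = 0.092 kW
Peak energy = 0.092 kW × 2 h × 22 = 4.048 kWh
Off-peak energy = 0.092 kW × 1.5 h × 22 = 3.036 kWh
Cost = 4.048 × €0.45 + 3.036 × €0.36 = €1.8216 + €1.09296 = €2.91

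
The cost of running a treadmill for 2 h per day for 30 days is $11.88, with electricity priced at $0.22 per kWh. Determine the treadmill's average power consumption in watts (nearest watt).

900 W

Energy = $11.88 ÷ $0.22/kWh = 54 kWh
Runtime = 2 h/day × 30 days = 60 h
Power = 54 kWh ÷ 60 h = 0.9 kW = 900 W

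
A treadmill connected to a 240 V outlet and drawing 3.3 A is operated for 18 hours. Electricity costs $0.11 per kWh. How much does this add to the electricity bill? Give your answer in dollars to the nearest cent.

$1.57

Power = 3.3 A × 240 V = 792 W = 0.792 kW
Energy = 0.792 kW × 18 h = 14.256 kWh
Cost = 14.256 kWh × $0.11/kWh = $1.57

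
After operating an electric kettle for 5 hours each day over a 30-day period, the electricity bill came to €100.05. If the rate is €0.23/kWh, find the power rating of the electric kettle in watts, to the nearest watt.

Energy = €100.05 ÷ €0.23/kWh = 435 kWh
Runtime = 5 h/day × 30 days = 150 h
Power = 435 kWh ÷ 150 h = 2.9 kW = 2900 W

2900 W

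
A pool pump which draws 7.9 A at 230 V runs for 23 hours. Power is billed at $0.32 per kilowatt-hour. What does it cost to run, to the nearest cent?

$13.37

Power = 7.9 A × 230 V = 1817 W = 1.817 kW
Energy = 1.817 kW × 23 h = 41.791 kWh
Cost = 41.791 kWh × $0.32/kWh = $13.37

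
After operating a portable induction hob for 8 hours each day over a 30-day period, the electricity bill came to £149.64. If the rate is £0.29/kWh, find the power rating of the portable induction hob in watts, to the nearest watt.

2150 W

Energy = £149.64 ÷ £0.29/kWh = 516 kWh
Runtime = 8 h/day × 30 days = 240 h
Power = 516 kWh ÷ 240 h = 2.15 kW = 2150 W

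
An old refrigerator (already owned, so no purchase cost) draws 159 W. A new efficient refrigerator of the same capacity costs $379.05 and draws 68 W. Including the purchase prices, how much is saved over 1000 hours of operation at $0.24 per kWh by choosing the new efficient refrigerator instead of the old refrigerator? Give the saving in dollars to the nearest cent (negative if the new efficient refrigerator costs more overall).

-$357.21

old refrigerator: $0.00 + (159/1000) kW × 1000 h × $0.24 = $0.00 + $38.16 = $38.16
new efficient refrigerator: $379.05 + (68/1000) kW × 1000 h × $0.24 = $379.05 + $16.32 = $395.37
Saving = $38.16 − $395.37 = −$357.21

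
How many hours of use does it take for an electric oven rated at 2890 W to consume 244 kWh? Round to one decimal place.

84.4 h

Hours = 244 kWh ÷ 2.89 kW = 84.4 h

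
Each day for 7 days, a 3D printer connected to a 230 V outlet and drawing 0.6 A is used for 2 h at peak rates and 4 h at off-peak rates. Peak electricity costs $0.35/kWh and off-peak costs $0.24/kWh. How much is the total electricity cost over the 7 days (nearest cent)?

$1.60

Power = 0.6 A × 230 V = 138 W = 0.138 kW
Peak energy = 0.138 kW × 2 h × 7 = 1.932 kWh
Off-peak energy = 0.138 kW × 4 h × 7 = 3.864 kWh
Cost = 1.932 × $0.35 + 3.864 × $0.24 = $0.6762 + $0.92736 = $1.60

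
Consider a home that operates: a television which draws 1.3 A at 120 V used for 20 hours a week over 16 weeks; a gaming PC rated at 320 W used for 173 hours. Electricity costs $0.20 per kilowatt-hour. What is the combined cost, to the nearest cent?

$21.06

television: Power = 1.3 A × 120 V = 156 W = 0.156 kW
television: Runtime = 20 h/week × 16 weeks = 320 h
television: 0.156 kW × 320 h = 49.92 kWh
gaming PC: 0.32 kW × 173 h = 55.36 kWh
Total energy = 105.28 kWh
Cost = 105.28 × $0.20 = $21.06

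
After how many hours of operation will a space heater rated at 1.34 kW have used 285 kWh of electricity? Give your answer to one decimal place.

Hours = 285 kWh ÷ 1.34 kW = 212.7 h

212.7 h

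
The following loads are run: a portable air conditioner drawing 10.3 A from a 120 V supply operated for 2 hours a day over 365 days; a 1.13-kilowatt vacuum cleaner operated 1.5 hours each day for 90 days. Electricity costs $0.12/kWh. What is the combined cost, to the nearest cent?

portable air conditioner: Power = 10.3 A × 120 V = 1236 W = 1.236 kW
portable air conditioner: Runtime = 2 h/day × 365 days = 730 h
portable air conditioner: 1.236 kW × 730 h = 902.28 kWh
vacuum cleaner: Runtime = 1.5 h/day × 90 days = 135 h
vacuum cleaner: 1.13 kW × 135 h = 152.55 kWh
Total energy = 1054.83 kWh
Cost = 1054.83 × $0.12 = $126.58

$126.58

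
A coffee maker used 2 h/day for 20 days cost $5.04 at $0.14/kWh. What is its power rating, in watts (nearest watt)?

Energy = $5.04 ÷ $0.14/kWh = 36 kWh
Runtime = 2 h/day × 20 days = 40 h
Power = 36 kWh ÷ 40 h = 0.9 kW = 900 W

900 W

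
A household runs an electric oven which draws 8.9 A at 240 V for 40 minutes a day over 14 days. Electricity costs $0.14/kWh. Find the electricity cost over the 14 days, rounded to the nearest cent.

$2.79

Power = 8.9 A × 240 V = 2136 W = 2.136 kW
Runtime = 40 min × 14 = 560 min = 9.333333… h
Energy = 2.136 kW × 9.333333… h = 19.936 kWh
Cost = 19.936 kWh × $0.14/kWh = $2.79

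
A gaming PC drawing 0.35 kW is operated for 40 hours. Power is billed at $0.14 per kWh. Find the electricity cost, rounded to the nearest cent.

$1.96

Energy = 0.35 kW × 40 h = 14 kWh
Cost = 14 kWh × $0.14/kWh = $1.96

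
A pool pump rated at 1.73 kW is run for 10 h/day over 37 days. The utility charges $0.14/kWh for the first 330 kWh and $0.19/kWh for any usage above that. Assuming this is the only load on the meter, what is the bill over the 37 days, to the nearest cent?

$105.12

Runtime = 10 h/day × 37 days = 370 h
Energy = 1.73 kW × 370 h = 640.1 kWh
Tier 1 (0–330 kWh): 330 × $0.14 = $46.2
Above 330 kWh: 310.1 × $0.19 = $58.919
Bill = $105.12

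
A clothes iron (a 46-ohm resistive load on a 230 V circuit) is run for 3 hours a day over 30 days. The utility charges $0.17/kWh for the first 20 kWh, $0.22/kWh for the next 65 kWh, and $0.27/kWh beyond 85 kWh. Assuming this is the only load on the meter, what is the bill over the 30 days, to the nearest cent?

Power = V²/R = 230²/46 = 1150 W = 1.15 kW
Runtime = 3 h/day × 30 days = 90 h
Energy = 1.15 kW × 90 h = 103.5 kWh
Tier 1 (0–20 kWh): 20 × $0.17 = $3.4
Tier 2 (20–85 kWh): 65 × $0.22 = $14.3
Above 85 kWh: 18.5 × $0.27 = $4.995
Bill = $22.70

$22.70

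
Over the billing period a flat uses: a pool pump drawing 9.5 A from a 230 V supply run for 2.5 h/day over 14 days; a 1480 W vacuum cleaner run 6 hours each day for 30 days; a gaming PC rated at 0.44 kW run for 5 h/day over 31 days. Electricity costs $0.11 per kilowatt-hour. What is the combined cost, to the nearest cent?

pool pump: Power = 9.5 A × 230 V = 2185 W = 2.185 kW
pool pump: Runtime = 2.5 h/day × 14 days = 35 h
pool pump: 2.185 kW × 35 h = 76.475 kWh
vacuum cleaner: Runtime = 6 h/day × 30 days = 180 h
vacuum cleaner: 1.48 kW × 180 h = 266.4 kWh
gaming PC: Runtime = 5 h/day × 31 days = 155 h
gaming PC: 0.44 kW × 155 h = 68.2 kWh
Total energy = 411.075 kWh
Cost = 411.075 × $0.11 = $45.22

$45.22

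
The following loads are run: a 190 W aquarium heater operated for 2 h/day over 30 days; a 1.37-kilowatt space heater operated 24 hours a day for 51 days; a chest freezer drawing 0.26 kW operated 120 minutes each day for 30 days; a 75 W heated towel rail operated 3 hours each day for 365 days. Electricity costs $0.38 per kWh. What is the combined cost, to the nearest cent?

aquarium heater: Runtime = 2 h/day × 30 days = 60 h
aquarium heater: 0.19 kW × 60 h = 11.4 kWh
space heater: Runtime = 24 h × 51 = 1224 h
space heater: 1.37 kW × 1224 h = 1676.88 kWh
chest freezer: Runtime = 120 min × 30 = 3600 min = 60 h
chest freezer: 0.26 kW × 60 h = 15.6 kWh
heated towel rail: Runtime = 3 h/day × 365 days = 1095 h
heated towel rail: 0.075 kW × 1095 h = 82.125 kWh
Total energy = 1786.005 kWh
Cost = 1786.005 × $0.38 = $678.68

$678.68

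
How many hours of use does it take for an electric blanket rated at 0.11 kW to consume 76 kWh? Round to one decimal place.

690.9 h

Hours = 76 kWh ÷ 0.11 kW = 690.9 h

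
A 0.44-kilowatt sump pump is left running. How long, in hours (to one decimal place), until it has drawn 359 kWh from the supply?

815.9 h

Hours = 359 kWh ÷ 0.44 kW = 815.9 h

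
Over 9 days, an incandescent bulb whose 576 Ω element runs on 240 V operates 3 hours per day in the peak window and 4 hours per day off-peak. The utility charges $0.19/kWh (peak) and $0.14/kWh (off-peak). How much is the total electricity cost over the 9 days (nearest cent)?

Power = V²/R = 240²/576 = 100 W = 0.1 kW
Peak energy = 0.1 kW × 3 h × 9 = 2.7 kWh
Off-peak energy = 0.1 kW × 4 h × 9 = 3.6 kWh
Cost = 2.7 × $0.19 + 3.6 × $0.14 = $0.513 + $0.504 = $1.02

$1.02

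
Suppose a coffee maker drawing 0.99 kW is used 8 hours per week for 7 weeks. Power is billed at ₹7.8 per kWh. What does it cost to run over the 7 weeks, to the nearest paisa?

₹432.43

Runtime = 8 h/week × 7 weeks = 56 h
Energy = 0.99 kW × 56 h = 55.44 kWh
Cost = 55.44 kWh × ₹7.8/kWh = ₹432.43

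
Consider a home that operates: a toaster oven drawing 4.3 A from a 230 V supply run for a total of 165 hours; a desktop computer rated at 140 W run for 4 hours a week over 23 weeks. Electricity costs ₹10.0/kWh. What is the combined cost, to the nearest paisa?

toaster oven: Power = 4.3 A × 230 V = 989 W = 0.989 kW
toaster oven: 0.989 kW × 165 h = 163.185 kWh
desktop computer: Runtime = 4 h/week × 23 weeks = 92 h
desktop computer: 0.14 kW × 92 h = 12.88 kWh
Total energy = 176.065 kWh
Cost = 176.065 × ₹10.0 = ₹1760.65

₹1760.65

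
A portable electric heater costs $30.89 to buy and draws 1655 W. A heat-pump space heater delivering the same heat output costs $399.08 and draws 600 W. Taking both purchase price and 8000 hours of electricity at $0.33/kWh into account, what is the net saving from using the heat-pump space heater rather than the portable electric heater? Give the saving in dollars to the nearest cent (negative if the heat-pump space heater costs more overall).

$2417.01

portable electric heater: $30.89 + (1655/1000) kW × 8000 h × $0.33 = $30.89 + $4369.2 = $4400.09
heat-pump space heater: $399.08 + (600/1000) kW × 8000 h × $0.33 = $399.08 + $1584 = $1983.08
Saving = $4400.09 − $1983.08 = $2417.01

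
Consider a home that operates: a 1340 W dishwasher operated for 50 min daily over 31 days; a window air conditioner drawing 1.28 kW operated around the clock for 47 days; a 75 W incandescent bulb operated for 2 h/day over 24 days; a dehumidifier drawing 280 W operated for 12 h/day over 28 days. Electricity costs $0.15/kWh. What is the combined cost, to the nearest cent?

$236.42

dishwasher: Runtime = 50 min × 31 = 1550 min = 25.833333… h
dishwasher: 1.34 kW × 25.833333… h = 34.616666… kWh
window air conditioner: Runtime = 24 h × 47 = 1128 h
window air conditioner: 1.28 kW × 1128 h = 1443.84 kWh
incandescent bulb: Runtime = 2 h/day × 24 days = 48 h
incandescent bulb: 0.075 kW × 48 h = 3.6 kWh
dehumidifier: Runtime = 12 h/day × 28 days = 336 h
dehumidifier: 0.28 kW × 336 h = 94.08 kWh
Total energy = 1576.136666… kWh
Cost = 1576.136666… × $0.15 = $236.42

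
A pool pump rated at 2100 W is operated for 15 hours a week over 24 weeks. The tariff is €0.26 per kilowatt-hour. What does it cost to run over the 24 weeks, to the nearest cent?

€196.56

Runtime = 15 h/week × 24 weeks = 360 h
Energy = 2.1 kW × 360 h = 756 kWh
Cost = 756 kWh × €0.26/kWh = €196.56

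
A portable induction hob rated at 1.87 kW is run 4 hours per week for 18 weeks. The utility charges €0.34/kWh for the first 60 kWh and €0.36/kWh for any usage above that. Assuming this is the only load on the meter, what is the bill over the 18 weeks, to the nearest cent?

Runtime = 4 h/week × 18 weeks = 72 h
Energy = 1.87 kW × 72 h = 134.64 kWh
Tier 1 (0–60 kWh): 60 × €0.34 = €20.4
Above 60 kWh: 74.64 × €0.36 = €26.8704
Bill = €47.27

€47.27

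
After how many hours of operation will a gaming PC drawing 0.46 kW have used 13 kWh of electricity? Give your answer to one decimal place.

28.3 h

Hours = 13 kWh ÷ 0.46 kW = 28.3 h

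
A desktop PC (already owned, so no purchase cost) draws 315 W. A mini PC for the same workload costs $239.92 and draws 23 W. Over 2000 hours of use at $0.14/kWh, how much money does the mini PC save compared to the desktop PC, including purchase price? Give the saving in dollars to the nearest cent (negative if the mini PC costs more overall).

desktop PC: $0.00 + (315/1000) kW × 2000 h × $0.14 = $0.00 + $88.2 = $88.2
mini PC: $239.92 + (23/1000) kW × 2000 h × $0.14 = $239.92 + $6.44 = $246.36
Saving = $88.2 − $246.36 = −$158.16

-$158.16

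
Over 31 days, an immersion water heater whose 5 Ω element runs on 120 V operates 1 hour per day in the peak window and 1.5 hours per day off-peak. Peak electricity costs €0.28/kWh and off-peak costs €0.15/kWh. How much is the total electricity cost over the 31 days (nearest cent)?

€45.09

Power = V²/R = 120²/5 = 2880 W = 2.88 kW
Peak energy = 2.88 kW × 1 h × 31 = 89.28 kWh
Off-peak energy = 2.88 kW × 1.5 h × 31 = 133.92 kWh
Cost = 89.28 × €0.28 + 133.92 × €0.15 = €24.9984 + €20.088 = €45.09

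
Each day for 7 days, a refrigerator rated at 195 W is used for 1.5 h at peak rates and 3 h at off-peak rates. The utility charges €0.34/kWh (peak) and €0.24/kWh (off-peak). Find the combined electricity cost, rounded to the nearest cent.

€1.68

Peak energy = 0.195 kW × 1.5 h × 7 = 2.0475 kWh
Off-peak energy = 0.195 kW × 3 h × 7 = 4.095 kWh
Cost = 2.0475 × €0.34 + 4.095 × €0.24 = €0.69615 + €0.9828 = €1.68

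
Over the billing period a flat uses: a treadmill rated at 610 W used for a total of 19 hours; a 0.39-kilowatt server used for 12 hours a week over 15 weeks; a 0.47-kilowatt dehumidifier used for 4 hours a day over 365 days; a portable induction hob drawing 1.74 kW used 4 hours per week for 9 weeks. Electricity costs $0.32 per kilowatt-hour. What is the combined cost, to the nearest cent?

$265.80

treadmill: 0.61 kW × 19 h = 11.59 kWh
server: Runtime = 12 h/week × 15 weeks = 180 h
server: 0.39 kW × 180 h = 70.2 kWh
dehumidifier: Runtime = 4 h/day × 365 days = 1460 h
dehumidifier: 0.47 kW × 1460 h = 686.2 kWh
portable induction hob: Runtime = 4 h/week × 9 weeks = 36 h
portable induction hob: 1.74 kW × 36 h = 62.64 kWh
Total energy = 830.63 kWh
Cost = 830.63 × $0.32 = $265.80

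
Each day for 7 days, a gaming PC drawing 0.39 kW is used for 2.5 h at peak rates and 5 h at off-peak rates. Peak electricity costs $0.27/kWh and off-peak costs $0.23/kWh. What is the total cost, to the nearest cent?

Peak energy = 0.39 kW × 2.5 h × 7 = 6.825 kWh
Off-peak energy = 0.39 kW × 5 h × 7 = 13.65 kWh
Cost = 6.825 × $0.27 + 13.65 × $0.23 = $1.84275 + $3.1395 = $4.98

$4.98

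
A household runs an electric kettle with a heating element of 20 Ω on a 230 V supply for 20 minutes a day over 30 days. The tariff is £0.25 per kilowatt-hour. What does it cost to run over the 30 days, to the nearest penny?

Power = V²/R = 230²/20 = 2645 W = 2.645 kW
Runtime = 20 min × 30 = 600 min = 10 h
Energy = 2.645 kW × 10 h = 26.45 kWh
Cost = 26.45 kWh × £0.25/kWh = £6.61

£6.61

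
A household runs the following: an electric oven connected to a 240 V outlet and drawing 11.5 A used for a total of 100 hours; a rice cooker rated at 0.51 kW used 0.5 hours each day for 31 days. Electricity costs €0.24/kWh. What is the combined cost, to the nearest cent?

electric oven: Power = 11.5 A × 240 V = 2760 W = 2.76 kW
electric oven: 2.76 kW × 100 h = 276 kWh
rice cooker: Runtime = 0.5 h/day × 31 days = 15.5 h
rice cooker: 0.51 kW × 15.5 h = 7.905 kWh
Total energy = 283.905 kWh
Cost = 283.905 × €0.24 = €68.14

€68.14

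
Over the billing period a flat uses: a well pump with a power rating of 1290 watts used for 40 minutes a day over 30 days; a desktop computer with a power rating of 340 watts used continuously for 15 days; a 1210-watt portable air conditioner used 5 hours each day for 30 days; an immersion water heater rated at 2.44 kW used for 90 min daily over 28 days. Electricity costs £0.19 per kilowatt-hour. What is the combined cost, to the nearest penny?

well pump: Runtime = 40 min × 30 = 1200 min = 20 h
well pump: 1.29 kW × 20 h = 25.8 kWh
desktop computer: Runtime = 24 h × 15 = 360 h
desktop computer: 0.34 kW × 360 h = 122.4 kWh
portable air conditioner: Runtime = 5 h/day × 30 days = 150 h
portable air conditioner: 1.21 kW × 150 h = 181.5 kWh
immersion water heater: Runtime = 90 min × 28 = 2520 min = 42 h
immersion water heater: 2.44 kW × 42 h = 102.48 kWh
Total energy = 432.18 kWh
Cost = 432.18 × £0.19 = £82.11

£82.11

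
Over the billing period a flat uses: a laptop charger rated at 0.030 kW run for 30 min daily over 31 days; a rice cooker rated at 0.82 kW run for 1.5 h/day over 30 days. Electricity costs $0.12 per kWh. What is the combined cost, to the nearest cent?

$4.48

laptop charger: Runtime = 30 min × 31 = 930 min = 15.5 h
laptop charger: 0.03 kW × 15.5 h = 0.465 kWh
rice cooker: Runtime = 1.5 h/day × 30 days = 45 h
rice cooker: 0.82 kW × 45 h = 36.9 kWh
Total energy = 37.365 kWh
Cost = 37.365 × $0.12 = $4.48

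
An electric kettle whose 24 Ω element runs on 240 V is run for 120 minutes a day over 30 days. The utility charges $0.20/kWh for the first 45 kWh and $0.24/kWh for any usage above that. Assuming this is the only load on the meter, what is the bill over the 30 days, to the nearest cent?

Power = V²/R = 240²/24 = 2400 W = 2.4 kW
Runtime = 120 min × 30 = 3600 min = 60 h
Energy = 2.4 kW × 60 h = 144 kWh
Tier 1 (0–45 kWh): 45 × $0.20 = $9
Above 45 kWh: 99 × $0.24 = $23.76
Bill = $32.76

$32.76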